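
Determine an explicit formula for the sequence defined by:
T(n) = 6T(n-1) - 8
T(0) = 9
First-order linear non-homogeneous.
Homogeneous solution: T_h(n) = A·(6)^n.
Try constant particular solution T_p = K: K = 6K - 8 ⇒ K = \frac{8}{5}.
General: T(n) = A·(6)^n + \frac{8}{5}.
Apply T(0) = 9: A + \frac{8}{5} = 9 ⇒ A = \frac{37}{5}.
So T(n) = \frac{37 \cdot 6^{n}}{5} + \frac{8}{5}.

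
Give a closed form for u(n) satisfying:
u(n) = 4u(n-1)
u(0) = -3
This is a homogeneous first-order recurrence with ratio 4.
By induction u(n) = u(0) · (4)^n = - 3 \cdot 4^{n}.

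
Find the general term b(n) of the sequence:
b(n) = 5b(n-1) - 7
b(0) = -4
First-order linear non-homogeneous.
Homogeneous solution: b_h(n) = A·(5)^n.
Try constant particular solution b_p = K: K = 5K - 7 ⇒ K = \frac{7}{4}.
General: b(n) = A·(5)^n + \frac{7}{4}.
Apply b(0) = -4: A + \frac{7}{4} = -4 ⇒ A = - \frac{23}{4}.
So b(n) = \frac{7}{4} - \frac{23 \cdot 5^{n}}{4}.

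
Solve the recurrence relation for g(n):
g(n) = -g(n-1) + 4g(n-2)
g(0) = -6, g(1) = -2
Characteristic equation: x² + x - 4 = 0.
Discriminant Δ = (-1)² + 4·(4) = 17.
Roots r₁,₂ = (-1 ± √17)/2, so r₁ = - \frac{1}{2} + \frac{\sqrt{17}}{2}, r₂ = - \frac{\sqrt{17}}{2} - \frac{1}{2}.
General solution: g(n) = A·r₁^n + B·r₂^n.
From the initial conditions, A + B = -6 and r₁A + r₂B = -2.
Since r₁ - r₂ = √17: A = (-2 - (-6)r₂)/√17 = -3 - \frac{5 \sqrt{17}}{17}, and B = -6 - A = -3 + \frac{5 \sqrt{17}}{17}.
So g(n) = \left(-3 - \frac{5 \sqrt{17}}{17}\right)\left(- \frac{1}{2} + \frac{\sqrt{17}}{2}\right)^n + \left(-3 + \frac{5 \sqrt{17}}{17}\right)\left(- \frac{\sqrt{17}}{2} - \frac{1}{2}\right)^n.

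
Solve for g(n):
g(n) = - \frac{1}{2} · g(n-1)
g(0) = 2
Pure geometric recurrence with ratio - \frac{1}{2}.
By induction g(n) = g(0) · (- \frac{1}{2})^n = 2 \left(- \frac{1}{2}\right)^{n}.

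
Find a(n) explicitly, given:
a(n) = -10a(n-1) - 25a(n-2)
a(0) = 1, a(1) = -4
Characteristic equation: x² + 10x + 25 = 0, which is (x - (-5))².
Repeated root r = -5.
General solution: a(n) = (A + Bn)·(-5)^n.
From a(0) = 1: A = 1.
From a(1) = -4: (A + B)·(-5) = -4 ⇒ B = - \frac{1}{5}.
So a(n) = \left(1 - \frac{n}{5}\right) \cdot (-5)^n.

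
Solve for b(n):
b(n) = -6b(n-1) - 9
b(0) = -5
First-order linear non-homogeneous.
Homogeneous solution: b_h(n) = A·(-6)^n.
Try constant particular solution b_p = K: K = -6K - 9 ⇒ K = - \frac{9}{7}.
General: b(n) = A·(-6)^n - \frac{9}{7}.
Apply b(0) = -5: A - \frac{9}{7} = -5 ⇒ A = - \frac{26}{7}.
So b(n) = - \frac{26 \left(-6\right)^{n}}{7} - \frac{9}{7}.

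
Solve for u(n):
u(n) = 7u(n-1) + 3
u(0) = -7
First-order linear non-homogeneous.
Homogeneous solution: u_h(n) = A·(7)^n.
Try constant particular solution u_p = K: K = 7K + 3 ⇒ K = - \frac{1}{2}.
General: u(n) = A·(7)^n - \frac{1}{2}.
Apply u(0) = -7: A - \frac{1}{2} = -7 ⇒ A = - \frac{13}{2}.
So u(n) = - \frac{13 \cdot 7^{n}}{2} - \frac{1}{2}.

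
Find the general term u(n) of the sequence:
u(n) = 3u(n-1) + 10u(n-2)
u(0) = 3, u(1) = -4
Characteristic equation: x² - 3x - 10 = 0, which factors as (x - (-2))(x - (5)) = 0.
Roots r₁ = -2, r₂ = 5 (distinct).
General solution: u(n) = A·(-2)^n + B·(5)^n.
From u(0) = 3: A + B = 3.
From u(1) = -4: -2A + 5B = -4.
Solving: A = \frac{19}{7}, B = \frac{2}{7}.
So u(n) = \frac{19 \left(-2\right)^{n}}{7} + \frac{2 \cdot 5^{n}}{7}.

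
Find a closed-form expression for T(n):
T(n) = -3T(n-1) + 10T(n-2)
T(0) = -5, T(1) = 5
Characteristic equation: x² + 3x - 10 = 0, which factors as (x - (-5))(x - (2)) = 0.
Roots r₁ = -5, r₂ = 2 (distinct).
General solution: T(n) = A·(-5)^n + B·(2)^n.
From T(0) = -5: A + B = -5.
From T(1) = 5: -5A + 2B = 5.
Solving: A = - \frac{15}{7}, B = - \frac{20}{7}.
So T(n) = - \frac{15 \left(-5\right)^{n}}{7} - \frac{20 \cdot 2^{n}}{7}.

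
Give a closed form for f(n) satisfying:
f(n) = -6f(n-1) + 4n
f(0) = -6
First-order linear with linear forcing.
Homogeneous solution: f_h(n) = A·(-6)^n.
Try particular f_p(n) = pn + q. Substituting:
  pn + q = -6(p(n-1) + q) + 4n.
Matching the n-coefficient: p = -6p + 4 ⇒ p = \frac{4}{7}.
Matching constants: q = 6p - 6q ⇒ q = \frac{24}{49}.
General: f(n) = A·(-6)^n + \frac{4 n}{7} + \frac{24}{49}.
Apply f(0) = -6: A + \frac{24}{49} = -6 ⇒ A = - \frac{318}{49}.
So f(n) = - \frac{318 \left(-6\right)^{n}}{49} + \frac{4 n}{7} + \frac{24}{49}.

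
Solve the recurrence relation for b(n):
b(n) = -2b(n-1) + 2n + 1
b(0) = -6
First-order linear with linear forcing.
Homogeneous solution: b_h(n) = A·(-2)^n.
Try particular b_p(n) = pn + q. Substituting:
  pn + q = -2(p(n-1) + q) + 2n + 1.
Matching the n-coefficient: p = -2p + 2 ⇒ p = \frac{2}{3}.
Matching constants: q = 2p - 2q + 1 ⇒ q = \frac{7}{9}.
General: b(n) = A·(-2)^n + \frac{2 n}{3} + \frac{7}{9}.
Apply b(0) = -6: A + \frac{7}{9} = -6 ⇒ A = - \frac{61}{9}.
So b(n) = - \frac{61 \left(-2\right)^{n}}{9} + \frac{2 n}{3} + \frac{7}{9}.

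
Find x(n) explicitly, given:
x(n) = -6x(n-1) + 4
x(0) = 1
First-order linear non-homogeneous.
Homogeneous solution: x_h(n) = A·(-6)^n.
Try constant particular solution x_p = K: K = -6K + 4 ⇒ K = \frac{4}{7}.
General: x(n) = A·(-6)^n + \frac{4}{7}.
Apply x(0) = 1: A + \frac{4}{7} = 1 ⇒ A = \frac{3}{7}.
So x(n) = \frac{3 \left(-6\right)^{n}}{7} + \frac{4}{7}.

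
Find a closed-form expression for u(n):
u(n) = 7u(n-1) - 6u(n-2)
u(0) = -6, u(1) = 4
Characteristic equation: x² - 7x + 6 = 0, which factors as (x - (6))(x - (1)) = 0.
Roots r₁ = 6, r₂ = 1 (distinct).
General solution: u(n) = A·(6)^n + B·(1)^n.
From u(0) = -6: A + B = -6.
From u(1) = 4: 6A + B = 4.
Solving: A = 2, B = -8.
So u(n) = 2 \cdot 6^{n} - 8.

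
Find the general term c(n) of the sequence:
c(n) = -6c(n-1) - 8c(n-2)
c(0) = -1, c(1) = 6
Characteristic equation: x² + 6x + 8 = 0, which factors as (x - (-4))(x - (-2)) = 0.
Roots r₁ = -4, r₂ = -2 (distinct).
General solution: c(n) = A·(-4)^n + B·(-2)^n.
From c(0) = -1: A + B = -1.
From c(1) = 6: -4A - 2B = 6.
Solving: A = -2, B = 1.
So c(n) = \left(-2\right)^{n} - 2 \left(-4\right)^{n}.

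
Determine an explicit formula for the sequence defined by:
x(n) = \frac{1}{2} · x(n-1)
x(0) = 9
Pure geometric recurrence with ratio \frac{1}{2}.
By induction x(n) = x(0) · (\frac{1}{2})^n = 9 \cdot 2^{- n}.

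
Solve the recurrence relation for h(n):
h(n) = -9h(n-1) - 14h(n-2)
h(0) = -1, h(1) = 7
Characteristic equation: x² + 9x + 14 = 0, which factors as (x - (-7))(x - (-2)) = 0.
Roots r₁ = -7, r₂ = -2 (distinct).
General solution: h(n) = A·(-7)^n + B·(-2)^n.
From h(0) = -1: A + B = -1.
From h(1) = 7: -7A - 2B = 7.
Solving: A = -1, B = 0.
So h(n) = - \left(-7\right)^{n}.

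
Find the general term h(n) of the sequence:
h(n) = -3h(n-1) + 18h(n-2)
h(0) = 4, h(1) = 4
Characteristic equation: x² + 3x - 18 = 0, which factors as (x - (3))(x - (-6)) = 0.
Roots r₁ = 3, r₂ = -6 (distinct).
General solution: h(n) = A·(3)^n + B·(-6)^n.
From h(0) = 4: A + B = 4.
From h(1) = 4: 3A - 6B = 4.
Solving: A = \frac{28}{9}, B = \frac{8}{9}.
So h(n) = \frac{8 \left(-6\right)^{n}}{9} + \frac{28 \cdot 3^{n}}{9}.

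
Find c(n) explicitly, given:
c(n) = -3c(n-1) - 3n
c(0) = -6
First-order linear with linear forcing.
Homogeneous solution: c_h(n) = A·(-3)^n.
Try particular c_p(n) = pn + q. Substituting:
  pn + q = -3(p(n-1) + q) - 3n.
Matching the n-coefficient: p = -3p - 3 ⇒ p = - \frac{3}{4}.
Matching constants: q = 3p - 3q ⇒ q = - \frac{9}{16}.
General: c(n) = A·(-3)^n - \frac{3 n}{4} - \frac{9}{16}.
Apply c(0) = -6: A - \frac{9}{16} = -6 ⇒ A = - \frac{87}{16}.
So c(n) = - \frac{87 \left(-3\right)^{n}}{16} - \frac{3 n}{4} - \frac{9}{16}.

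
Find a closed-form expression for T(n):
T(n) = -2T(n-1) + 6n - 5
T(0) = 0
First-order linear with linear forcing.
Homogeneous solution: T_h(n) = A·(-2)^n.
Try particular T_p(n) = pn + q. Substituting:
  pn + q = -2(p(n-1) + q) + 6n - 5.
Matching the n-coefficient: p = -2p + 6 ⇒ p = 2.
Matching constants: q = 2p - 2q - 5 ⇒ q = - \frac{1}{3}.
General: T(n) = A·(-2)^n + 2 n - \frac{1}{3}.
Apply T(0) = 0: A - \frac{1}{3} = 0 ⇒ A = \frac{1}{3}.
So T(n) = \frac{\left(-2\right)^{n}}{3} + 2 n - \frac{1}{3}.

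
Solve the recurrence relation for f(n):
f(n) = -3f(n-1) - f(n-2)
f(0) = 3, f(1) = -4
Characteristic equation: x² + 3x + 1 = 0.
Discriminant Δ = (-3)² + 4·(-1) = 5.
Roots r₁,₂ = (-3 ± √5)/2, so r₁ = - \frac{3}{2} + \frac{\sqrt{5}}{2}, r₂ = - \frac{3}{2} - \frac{\sqrt{5}}{2}.
General solution: f(n) = A·r₁^n + B·r₂^n.
From the initial conditions, A + B = 3 and r₁A + r₂B = -4.
Since r₁ - r₂ = √5: A = (-4 - (3)r₂)/√5 = \frac{\sqrt{5}}{10} + \frac{3}{2}, and B = 3 - A = \frac{3}{2} - \frac{\sqrt{5}}{10}.
So f(n) = \left(\frac{\sqrt{5}}{10} + \frac{3}{2}\right)\left(- \frac{3}{2} + \frac{\sqrt{5}}{2}\right)^n + \left(\frac{3}{2} - \frac{\sqrt{5}}{10}\right)\left(- \frac{3}{2} - \frac{\sqrt{5}}{2}\right)^n.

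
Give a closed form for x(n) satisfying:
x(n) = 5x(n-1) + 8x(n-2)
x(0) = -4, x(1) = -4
Characteristic equation: x² - 5x - 8 = 0.
Discriminant Δ = (5)² + 4·(8) = 57.
Roots r₁,₂ = (5 ± √57)/2, so r₁ = \frac{5}{2} + \frac{\sqrt{57}}{2}, r₂ = \frac{5}{2} - \frac{\sqrt{57}}{2}.
General solution: x(n) = A·r₁^n + B·r₂^n.
From the initial conditions, A + B = -4 and r₁A + r₂B = -4.
Since r₁ - r₂ = √57: A = (-4 - (-4)r₂)/√57 = -2 + \frac{2 \sqrt{57}}{19}, and B = -4 - A = -2 - \frac{2 \sqrt{57}}{19}.
So x(n) = \left(-2 + \frac{2 \sqrt{57}}{19}\right)\left(\frac{5}{2} + \frac{\sqrt{57}}{2}\right)^n + \left(-2 - \frac{2 \sqrt{57}}{19}\right)\left(\frac{5}{2} - \frac{\sqrt{57}}{2}\right)^n.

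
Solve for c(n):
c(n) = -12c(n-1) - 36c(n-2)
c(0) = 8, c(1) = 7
Characteristic equation: x² + 12x + 36 = 0, which is (x - (-6))².
Repeated root r = -6.
General solution: c(n) = (A + Bn)·(-6)^n.
From c(0) = 8: A = 8.
From c(1) = 7: (A + B)·(-6) = 7 ⇒ B = - \frac{55}{6}.
So c(n) = \left(8 - \frac{55 n}{6}\right) \cdot (-6)^n.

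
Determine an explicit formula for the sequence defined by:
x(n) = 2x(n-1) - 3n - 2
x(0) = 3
First-order linear with linear forcing.
Homogeneous solution: x_h(n) = A·(2)^n.
Try particular x_p(n) = pn + q. Substituting:
  pn + q = 2(p(n-1) + q) - 3n - 2.
Matching the n-coefficient: p = 2p - 3 ⇒ p = 3.
Matching constants: q = -2p + 2q - 2 ⇒ q = 8.
General: x(n) = A·(2)^n + 3 n + 8.
Apply x(0) = 3: A + 8 = 3 ⇒ A = -5.
So x(n) = - 5 \cdot 2^{n} + 3 n + 8.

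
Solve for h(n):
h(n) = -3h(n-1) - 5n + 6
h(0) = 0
First-order linear with linear forcing.
Homogeneous solution: h_h(n) = A·(-3)^n.
Try particular h_p(n) = pn + q. Substituting:
  pn + q = -3(p(n-1) + q) - 5n + 6.
Matching the n-coefficient: p = -3p - 5 ⇒ p = - \frac{5}{4}.
Matching constants: q = 3p - 3q + 6 ⇒ q = \frac{9}{16}.
General: h(n) = A·(-3)^n - \frac{5 n}{4} + \frac{9}{16}.
Apply h(0) = 0: A + \frac{9}{16} = 0 ⇒ A = - \frac{9}{16}.
So h(n) = - \frac{9 \left(-3\right)^{n}}{16} - \frac{5 n}{4} + \frac{9}{16}.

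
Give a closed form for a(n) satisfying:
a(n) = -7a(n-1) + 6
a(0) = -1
First-order linear non-homogeneous.
Homogeneous solution: a_h(n) = A·(-7)^n.
Try constant particular solution a_p = K: K = -7K + 6 ⇒ K = \frac{3}{4}.
General: a(n) = A·(-7)^n + \frac{3}{4}.
Apply a(0) = -1: A + \frac{3}{4} = -1 ⇒ A = - \frac{7}{4}.
So a(n) = \frac{3}{4} - \frac{7 \left(-7\right)^{n}}{4}.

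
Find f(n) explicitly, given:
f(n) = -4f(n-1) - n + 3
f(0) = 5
First-order linear with linear forcing.
Homogeneous solution: f_h(n) = A·(-4)^n.
Try particular f_p(n) = pn + q. Substituting:
  pn + q = -4(p(n-1) + q) - n + 3.
Matching the n-coefficient: p = -4p - 1 ⇒ p = - \frac{1}{5}.
Matching constants: q = 4p - 4q + 3 ⇒ q = \frac{11}{25}.
General: f(n) = A·(-4)^n - \frac{n}{5} + \frac{11}{25}.
Apply f(0) = 5: A + \frac{11}{25} = 5 ⇒ A = \frac{114}{25}.
So f(n) = \frac{114 \left(-4\right)^{n}}{25} - \frac{n}{5} + \frac{11}{25}.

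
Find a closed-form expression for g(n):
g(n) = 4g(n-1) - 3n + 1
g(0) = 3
First-order linear with linear forcing.
Homogeneous solution: g_h(n) = A·(4)^n.
Try particular g_p(n) = pn + q. Substituting:
  pn + q = 4(p(n-1) + q) - 3n + 1.
Matching the n-coefficient: p = 4p - 3 ⇒ p = 1.
Matching constants: q = -4p + 4q + 1 ⇒ q = 1.
General: g(n) = A·(4)^n + n + 1.
Apply g(0) = 3: A + 1 = 3 ⇒ A = 2.
So g(n) = 2 \cdot 4^{n} + n + 1.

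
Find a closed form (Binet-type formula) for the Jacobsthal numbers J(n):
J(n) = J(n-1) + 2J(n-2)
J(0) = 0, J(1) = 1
This is the Jacobsthal sequence.
Characteristic equation: x² - x - 2 = 0; roots r₁ = 2, r₂ = -1.
General: J(n) = A·r₁^n + B·r₂^n. Solving with J(0)=0, J(1)=1 gives A = \frac{1}{3}, B = - \frac{1}{3}.
So J(n) = - \frac{\left(-1\right)^{n}}{3} + \frac{2^{n}}{3}.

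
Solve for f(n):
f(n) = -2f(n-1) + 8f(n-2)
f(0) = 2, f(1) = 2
Characteristic equation: x² + 2x - 8 = 0, which factors as (x - (2))(x - (-4)) = 0.
Roots r₁ = 2, r₂ = -4 (distinct).
General solution: f(n) = A·(2)^n + B·(-4)^n.
From f(0) = 2: A + B = 2.
From f(1) = 2: 2A - 4B = 2.
Solving: A = \frac{5}{3}, B = \frac{1}{3}.
So f(n) = \frac{\left(-4\right)^{n}}{3} + \frac{5 \cdot 2^{n}}{3}.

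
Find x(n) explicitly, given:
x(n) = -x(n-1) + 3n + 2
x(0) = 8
First-order linear with linear forcing.
Homogeneous solution: x_h(n) = A·(-1)^n.
Try particular x_p(n) = pn + q. Substituting:
  pn + q = -(p(n-1) + q) + 3n + 2.
Matching the n-coefficient: p = -p + 3 ⇒ p = \frac{3}{2}.
Matching constants: q = p - q + 2 ⇒ q = \frac{7}{4}.
General: x(n) = A·(-1)^n + \frac{3 n}{2} + \frac{7}{4}.
Apply x(0) = 8: A + \frac{7}{4} = 8 ⇒ A = \frac{25}{4}.
So x(n) = \frac{25 \left(-1\right)^{n}}{4} + \frac{3 n}{2} + \frac{7}{4}.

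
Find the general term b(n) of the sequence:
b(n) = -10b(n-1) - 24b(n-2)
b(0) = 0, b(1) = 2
Characteristic equation: x² + 10x + 24 = 0, which factors as (x - (-4))(x - (-6)) = 0.
Roots r₁ = -4, r₂ = -6 (distinct).
General solution: b(n) = A·(-4)^n + B·(-6)^n.
From b(0) = 0: A + B = 0.
From b(1) = 2: -4A - 6B = 2.
Solving: A = 1, B = -1.
So b(n) = \left(-4\right)^{n} - \left(-6\right)^{n}.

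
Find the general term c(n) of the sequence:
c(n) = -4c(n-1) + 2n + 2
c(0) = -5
First-order linear with linear forcing.
Homogeneous solution: c_h(n) = A·(-4)^n.
Try particular c_p(n) = pn + q. Substituting:
  pn + q = -4(p(n-1) + q) + 2n + 2.
Matching the n-coefficient: p = -4p + 2 ⇒ p = \frac{2}{5}.
Matching constants: q = 4p - 4q + 2 ⇒ q = \frac{18}{25}.
General: c(n) = A·(-4)^n + \frac{2 n}{5} + \frac{18}{25}.
Apply c(0) = -5: A + \frac{18}{25} = -5 ⇒ A = - \frac{143}{25}.
So c(n) = - \frac{143 \left(-4\right)^{n}}{25} + \frac{2 n}{5} + \frac{18}{25}.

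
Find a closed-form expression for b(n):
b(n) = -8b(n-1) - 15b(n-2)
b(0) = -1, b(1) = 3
Characteristic equation: x² + 8x + 15 = 0, which factors as (x - (-3))(x - (-5)) = 0.
Roots r₁ = -3, r₂ = -5 (distinct).
General solution: b(n) = A·(-3)^n + B·(-5)^n.
From b(0) = -1: A + B = -1.
From b(1) = 3: -3A - 5B = 3.
Solving: A = -1, B = 0.
So b(n) = - \left(-3\right)^{n}.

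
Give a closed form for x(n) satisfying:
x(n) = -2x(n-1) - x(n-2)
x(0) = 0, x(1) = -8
Characteristic equation: x² + 2x + 1 = 0, which is (x - (-1))².
Repeated root r = -1.
General solution: x(n) = (A + Bn)·(-1)^n.
From x(0) = 0: A = 0.
From x(1) = -8: (A + B)·(-1) = -8 ⇒ B = 8.
So x(n) = \left(8 n\right) \cdot (-1)^n.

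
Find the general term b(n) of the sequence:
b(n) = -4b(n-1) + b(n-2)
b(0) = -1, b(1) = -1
Characteristic equation: x² + 4x - 1 = 0.
Discriminant Δ = (-4)² + 4·(1) = 20.
Roots r₁,₂ = (-4 ± √20)/2, so r₁ = -2 + \sqrt{5}, r₂ = - \sqrt{5} - 2.
General solution: b(n) = A·r₁^n + B·r₂^n.
From the initial conditions, A + B = -1 and r₁A + r₂B = -1.
Since r₁ - r₂ = √20: A = (-1 - (-1)r₂)/√20 = - \frac{3 \sqrt{5}}{10} - \frac{1}{2}, and B = -1 - A = - \frac{1}{2} + \frac{3 \sqrt{5}}{10}.
So b(n) = \left(- \frac{3 \sqrt{5}}{10} - \frac{1}{2}\right)\left(-2 + \sqrt{5}\right)^n + \left(- \frac{1}{2} + \frac{3 \sqrt{5}}{10}\right)\left(- \sqrt{5} - 2\right)^n.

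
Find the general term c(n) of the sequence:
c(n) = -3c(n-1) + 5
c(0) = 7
First-order linear non-homogeneous.
Homogeneous solution: c_h(n) = A·(-3)^n.
Try constant particular solution c_p = K: K = -3K + 5 ⇒ K = \frac{5}{4}.
General: c(n) = A·(-3)^n + \frac{5}{4}.
Apply c(0) = 7: A + \frac{5}{4} = 7 ⇒ A = \frac{23}{4}.
So c(n) = \frac{23 \left(-3\right)^{n}}{4} + \frac{5}{4}.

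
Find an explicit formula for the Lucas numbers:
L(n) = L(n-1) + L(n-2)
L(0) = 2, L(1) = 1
This is the Lucas sequence.
Characteristic equation: x² - x - 1 = 0; roots r₁ = \frac{1}{2} + \frac{\sqrt{5}}{2}, r₂ = \frac{1}{2} - \frac{\sqrt{5}}{2}.
General: L(n) = A·r₁^n + B·r₂^n. Solving with L(0)=2, L(1)=1 gives A = 1, B = 1.
So L(n) = 2^{- n} \left(\left(1 - \sqrt{5}\right)^{n} + \left(1 + \sqrt{5}\right)^{n}\right).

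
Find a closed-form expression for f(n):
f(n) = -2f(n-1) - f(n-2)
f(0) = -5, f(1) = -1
Characteristic equation: x² + 2x + 1 = 0, which is (x - (-1))².
Repeated root r = -1.
General solution: f(n) = (A + Bn)·(-1)^n.
From f(0) = -5: A = -5.
From f(1) = -1: (A + B)·(-1) = -1 ⇒ B = 6.
So f(n) = \left(6 n - 5\right) \cdot (-1)^n.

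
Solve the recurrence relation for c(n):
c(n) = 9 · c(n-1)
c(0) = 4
Pure geometric recurrence with ratio 9.
By induction c(n) = c(0) · (9)^n = 4 \cdot 9^{n}.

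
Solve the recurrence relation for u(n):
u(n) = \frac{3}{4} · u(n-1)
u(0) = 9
Pure geometric recurrence with ratio \frac{3}{4}.
By induction u(n) = u(0) · (\frac{3}{4})^n = 9 \left(\frac{3}{4}\right)^{n}.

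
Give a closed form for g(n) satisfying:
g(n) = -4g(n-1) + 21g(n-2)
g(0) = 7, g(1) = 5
Characteristic equation: x² + 4x - 21 = 0, which factors as (x - (-7))(x - (3)) = 0.
Roots r₁ = -7, r₂ = 3 (distinct).
General solution: g(n) = A·(-7)^n + B·(3)^n.
From g(0) = 7: A + B = 7.
From g(1) = 5: -7A + 3B = 5.
Solving: A = \frac{8}{5}, B = \frac{27}{5}.
So g(n) = \frac{8 \left(-7\right)^{n}}{5} + \frac{27 \cdot 3^{n}}{5}.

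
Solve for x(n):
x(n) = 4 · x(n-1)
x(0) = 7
Pure geometric recurrence with ratio 4.
By induction x(n) = x(0) · (4)^n = 7 \cdot 4^{n}.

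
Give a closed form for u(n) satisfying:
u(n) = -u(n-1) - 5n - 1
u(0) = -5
First-order linear with linear forcing.
Homogeneous solution: u_h(n) = A·(-1)^n.
Try particular u_p(n) = pn + q. Substituting:
  pn + q = -(p(n-1) + q) - 5n - 1.
Matching the n-coefficient: p = -p - 5 ⇒ p = - \frac{5}{2}.
Matching constants: q = p - q - 1 ⇒ q = - \frac{7}{4}.
General: u(n) = A·(-1)^n - \frac{5 n}{2} - \frac{7}{4}.
Apply u(0) = -5: A - \frac{7}{4} = -5 ⇒ A = - \frac{13}{4}.
So u(n) = - \frac{13 \left(-1\right)^{n}}{4} - \frac{5 n}{2} - \frac{7}{4}.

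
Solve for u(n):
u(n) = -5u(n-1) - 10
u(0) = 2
First-order linear non-homogeneous.
Homogeneous solution: u_h(n) = A·(-5)^n.
Try constant particular solution u_p = K: K = -5K - 10 ⇒ K = - \frac{5}{3}.
General: u(n) = A·(-5)^n - \frac{5}{3}.
Apply u(0) = 2: A - \frac{5}{3} = 2 ⇒ A = \frac{11}{3}.
So u(n) = \frac{11 \left(-5\right)^{n}}{3} - \frac{5}{3}.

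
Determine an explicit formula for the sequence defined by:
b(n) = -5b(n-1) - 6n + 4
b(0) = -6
First-order linear with linear forcing.
Homogeneous solution: b_h(n) = A·(-5)^n.
Try particular b_p(n) = pn + q. Substituting:
  pn + q = -5(p(n-1) + q) - 6n + 4.
Matching the n-coefficient: p = -5p - 6 ⇒ p = -1.
Matching constants: q = 5p - 5q + 4 ⇒ q = - \frac{1}{6}.
General: b(n) = A·(-5)^n - n - \frac{1}{6}.
Apply b(0) = -6: A - \frac{1}{6} = -6 ⇒ A = - \frac{35}{6}.
So b(n) = - \frac{35 \left(-5\right)^{n}}{6} - n - \frac{1}{6}.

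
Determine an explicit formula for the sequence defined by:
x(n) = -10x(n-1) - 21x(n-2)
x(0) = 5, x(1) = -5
Characteristic equation: x² + 10x + 21 = 0, which factors as (x - (-7))(x - (-3)) = 0.
Roots r₁ = -7, r₂ = -3 (distinct).
General solution: x(n) = A·(-7)^n + B·(-3)^n.
From x(0) = 5: A + B = 5.
From x(1) = -5: -7A - 3B = -5.
Solving: A = - \frac{5}{2}, B = \frac{15}{2}.
So x(n) = \frac{15 \left(-3\right)^{n}}{2} - \frac{5 \left(-7\right)^{n}}{2}.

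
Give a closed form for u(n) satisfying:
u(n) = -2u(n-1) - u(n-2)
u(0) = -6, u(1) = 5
Characteristic equation: x² + 2x + 1 = 0, which is (x - (-1))².
Repeated root r = -1.
General solution: u(n) = (A + Bn)·(-1)^n.
From u(0) = -6: A = -6.
From u(1) = 5: (A + B)·(-1) = 5 ⇒ B = 1.
So u(n) = \left(n - 6\right) \cdot (-1)^n.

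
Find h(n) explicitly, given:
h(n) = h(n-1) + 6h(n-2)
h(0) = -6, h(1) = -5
Characteristic equation: x² - x - 6 = 0, which factors as (x - (-2))(x - (3)) = 0.
Roots r₁ = -2, r₂ = 3 (distinct).
General solution: h(n) = A·(-2)^n + B·(3)^n.
From h(0) = -6: A + B = -6.
From h(1) = -5: -2A + 3B = -5.
Solving: A = - \frac{13}{5}, B = - \frac{17}{5}.
So h(n) = - \frac{13 \left(-2\right)^{n}}{5} - \frac{17 \cdot 3^{n}}{5}.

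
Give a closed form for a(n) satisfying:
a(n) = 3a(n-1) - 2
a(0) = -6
First-order linear non-homogeneous.
Homogeneous solution: a_h(n) = A·(3)^n.
Try constant particular solution a_p = K: K = 3K - 2 ⇒ K = 1.
General: a(n) = A·(3)^n + 1.
Apply a(0) = -6: A + 1 = -6 ⇒ A = -7.
So a(n) = 1 - 7 \cdot 3^{n}.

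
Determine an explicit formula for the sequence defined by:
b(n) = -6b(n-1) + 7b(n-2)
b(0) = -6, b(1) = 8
Characteristic equation: x² + 6x - 7 = 0, which factors as (x - (-7))(x - (1)) = 0.
Roots r₁ = -7, r₂ = 1 (distinct).
General solution: b(n) = A·(-7)^n + B·(1)^n.
From b(0) = -6: A + B = -6.
From b(1) = 8: -7A + B = 8.
Solving: A = - \frac{7}{4}, B = - \frac{17}{4}.
So b(n) = - \frac{7 \left(-7\right)^{n}}{4} - \frac{17}{4}.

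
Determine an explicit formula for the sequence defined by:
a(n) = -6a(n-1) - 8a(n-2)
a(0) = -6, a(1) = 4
Characteristic equation: x² + 6x + 8 = 0, which factors as (x - (-2))(x - (-4)) = 0.
Roots r₁ = -2, r₂ = -4 (distinct).
General solution: a(n) = A·(-2)^n + B·(-4)^n.
From a(0) = -6: A + B = -6.
From a(1) = 4: -2A - 4B = 4.
Solving: A = -10, B = 4.
So a(n) = - 10 \left(-2\right)^{n} + 4 \left(-4\right)^{n}.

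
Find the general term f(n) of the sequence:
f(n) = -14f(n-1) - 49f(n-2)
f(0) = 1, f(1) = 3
Characteristic equation: x² + 14x + 49 = 0, which is (x - (-7))².
Repeated root r = -7.
General solution: f(n) = (A + Bn)·(-7)^n.
From f(0) = 1: A = 1.
From f(1) = 3: (A + B)·(-7) = 3 ⇒ B = - \frac{10}{7}.
So f(n) = \left(1 - \frac{10 n}{7}\right) \cdot (-7)^n.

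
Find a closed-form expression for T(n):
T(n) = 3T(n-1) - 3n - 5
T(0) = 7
First-order linear with linear forcing.
Homogeneous solution: T_h(n) = A·(3)^n.
Try particular T_p(n) = pn + q. Substituting:
  pn + q = 3(p(n-1) + q) - 3n - 5.
Matching the n-coefficient: p = 3p - 3 ⇒ p = \frac{3}{2}.
Matching constants: q = -3p + 3q - 5 ⇒ q = \frac{19}{4}.
General: T(n) = A·(3)^n + \frac{3 n}{2} + \frac{19}{4}.
Apply T(0) = 7: A + \frac{19}{4} = 7 ⇒ A = \frac{9}{4}.
So T(n) = \frac{9 \cdot 3^{n}}{4} + \frac{3 n}{2} + \frac{19}{4}.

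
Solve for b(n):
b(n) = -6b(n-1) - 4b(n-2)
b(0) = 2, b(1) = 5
Characteristic equation: x² + 6x + 4 = 0.
Discriminant Δ = (-6)² + 4·(-4) = 20.
Roots r₁,₂ = (-6 ± √20)/2, so r₁ = -3 + \sqrt{5}, r₂ = -3 - \sqrt{5}.
General solution: b(n) = A·r₁^n + B·r₂^n.
From the initial conditions, A + B = 2 and r₁A + r₂B = 5.
Since r₁ - r₂ = √20: A = (5 - (2)r₂)/√20 = 1 + \frac{11 \sqrt{5}}{10}, and B = 2 - A = 1 - \frac{11 \sqrt{5}}{10}.
So b(n) = \left(1 + \frac{11 \sqrt{5}}{10}\right)\left(-3 + \sqrt{5}\right)^n + \left(1 - \frac{11 \sqrt{5}}{10}\right)\left(-3 - \sqrt{5}\right)^n.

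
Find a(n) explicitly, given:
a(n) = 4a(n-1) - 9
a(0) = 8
First-order linear non-homogeneous.
Homogeneous solution: a_h(n) = A·(4)^n.
Try constant particular solution a_p = K: K = 4K - 9 ⇒ K = 3.
General: a(n) = A·(4)^n + 3.
Apply a(0) = 8: A + 3 = 8 ⇒ A = 5.
So a(n) = 5 \cdot 4^{n} + 3.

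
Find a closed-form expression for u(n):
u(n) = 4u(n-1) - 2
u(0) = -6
First-order linear non-homogeneous.
Homogeneous solution: u_h(n) = A·(4)^n.
Try constant particular solution u_p = K: K = 4K - 2 ⇒ K = \frac{2}{3}.
General: u(n) = A·(4)^n + \frac{2}{3}.
Apply u(0) = -6: A + \frac{2}{3} = -6 ⇒ A = - \frac{20}{3}.
So u(n) = \frac{2}{3} - \frac{20 \cdot 4^{n}}{3}.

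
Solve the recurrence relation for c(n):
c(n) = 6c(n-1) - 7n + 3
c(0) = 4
First-order linear with linear forcing.
Homogeneous solution: c_h(n) = A·(6)^n.
Try particular c_p(n) = pn + q. Substituting:
  pn + q = 6(p(n-1) + q) - 7n + 3.
Matching the n-coefficient: p = 6p - 7 ⇒ p = \frac{7}{5}.
Matching constants: q = -6p + 6q + 3 ⇒ q = \frac{27}{25}.
General: c(n) = A·(6)^n + \frac{7 n}{5} + \frac{27}{25}.
Apply c(0) = 4: A + \frac{27}{25} = 4 ⇒ A = \frac{73}{25}.
So c(n) = \frac{73 \cdot 6^{n}}{25} + \frac{7 n}{5} + \frac{27}{25}.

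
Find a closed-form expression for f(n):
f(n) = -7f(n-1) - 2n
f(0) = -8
First-order linear with linear forcing.
Homogeneous solution: f_h(n) = A·(-7)^n.
Try particular f_p(n) = pn + q. Substituting:
  pn + q = -7(p(n-1) + q) - 2n.
Matching the n-coefficient: p = -7p - 2 ⇒ p = - \frac{1}{4}.
Matching constants: q = 7p - 7q ⇒ q = - \frac{7}{32}.
General: f(n) = A·(-7)^n - \frac{n}{4} - \frac{7}{32}.
Apply f(0) = -8: A - \frac{7}{32} = -8 ⇒ A = - \frac{249}{32}.
So f(n) = - \frac{249 \left(-7\right)^{n}}{32} - \frac{n}{4} - \frac{7}{32}.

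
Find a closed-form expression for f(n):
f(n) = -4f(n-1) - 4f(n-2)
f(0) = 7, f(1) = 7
Characteristic equation: x² + 4x + 4 = 0, which is (x - (-2))².
Repeated root r = -2.
General solution: f(n) = (A + Bn)·(-2)^n.
From f(0) = 7: A = 7.
From f(1) = 7: (A + B)·(-2) = 7 ⇒ B = - \frac{21}{2}.
So f(n) = \left(7 - \frac{21 n}{2}\right) \cdot (-2)^n.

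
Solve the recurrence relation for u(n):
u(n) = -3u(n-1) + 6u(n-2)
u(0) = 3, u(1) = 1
Characteristic equation: x² + 3x - 6 = 0.
Discriminant Δ = (-3)² + 4·(6) = 33.
Roots r₁,₂ = (-3 ± √33)/2, so r₁ = - \frac{3}{2} + \frac{\sqrt{33}}{2}, r₂ = - \frac{\sqrt{33}}{2} - \frac{3}{2}.
General solution: u(n) = A·r₁^n + B·r₂^n.
From the initial conditions, A + B = 3 and r₁A + r₂B = 1.
Since r₁ - r₂ = √33: A = (1 - (3)r₂)/√33 = \frac{\sqrt{33}}{6} + \frac{3}{2}, and B = 3 - A = \frac{3}{2} - \frac{\sqrt{33}}{6}.
So u(n) = \left(\frac{\sqrt{33}}{6} + \frac{3}{2}\right)\left(- \frac{3}{2} + \frac{\sqrt{33}}{2}\right)^n + \left(\frac{3}{2} - \frac{\sqrt{33}}{6}\right)\left(- \frac{\sqrt{33}}{2} - \frac{3}{2}\right)^n.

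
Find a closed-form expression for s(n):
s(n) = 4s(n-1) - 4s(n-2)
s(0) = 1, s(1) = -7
Characteristic equation: x² - 4x + 4 = 0, which is (x - (2))².
Repeated root r = 2.
General solution: s(n) = (A + Bn)·(2)^n.
From s(0) = 1: A = 1.
From s(1) = -7: (A + B)·(2) = -7 ⇒ B = - \frac{9}{2}.
So s(n) = \left(1 - \frac{9 n}{2}\right) \cdot (2)^n.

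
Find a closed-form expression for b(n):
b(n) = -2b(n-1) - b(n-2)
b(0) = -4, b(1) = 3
Characteristic equation: x² + 2x + 1 = 0, which is (x - (-1))².
Repeated root r = -1.
General solution: b(n) = (A + Bn)·(-1)^n.
From b(0) = -4: A = -4.
From b(1) = 3: (A + B)·(-1) = 3 ⇒ B = 1.
So b(n) = \left(n - 4\right) \cdot (-1)^n.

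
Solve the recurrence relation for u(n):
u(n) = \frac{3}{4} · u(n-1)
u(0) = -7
Pure geometric recurrence with ratio \frac{3}{4}.
By induction u(n) = u(0) · (\frac{3}{4})^n = - 7 \left(\frac{3}{4}\right)^{n}.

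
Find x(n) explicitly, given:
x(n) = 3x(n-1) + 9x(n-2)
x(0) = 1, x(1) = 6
Characteristic equation: x² - 3x - 9 = 0.
Discriminant Δ = (3)² + 4·(9) = 45.
Roots r₁,₂ = (3 ± √45)/2, so r₁ = \frac{3}{2} + \frac{3 \sqrt{5}}{2}, r₂ = \frac{3}{2} - \frac{3 \sqrt{5}}{2}.
General solution: x(n) = A·r₁^n + B·r₂^n.
From the initial conditions, A + B = 1 and r₁A + r₂B = 6.
Since r₁ - r₂ = √45: A = (6 - (1)r₂)/√45 = \frac{1}{2} + \frac{3 \sqrt{5}}{10}, and B = 1 - A = \frac{1}{2} - \frac{3 \sqrt{5}}{10}.
So x(n) = \left(\frac{1}{2} + \frac{3 \sqrt{5}}{10}\right)\left(\frac{3}{2} + \frac{3 \sqrt{5}}{2}\right)^n + \left(\frac{1}{2} - \frac{3 \sqrt{5}}{10}\right)\left(\frac{3}{2} - \frac{3 \sqrt{5}}{2}\right)^n.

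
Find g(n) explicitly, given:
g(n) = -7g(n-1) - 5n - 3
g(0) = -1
First-order linear with linear forcing.
Homogeneous solution: g_h(n) = A·(-7)^n.
Try particular g_p(n) = pn + q. Substituting:
  pn + q = -7(p(n-1) + q) - 5n - 3.
Matching the n-coefficient: p = -7p - 5 ⇒ p = - \frac{5}{8}.
Matching constants: q = 7p - 7q - 3 ⇒ q = - \frac{59}{64}.
General: g(n) = A·(-7)^n - \frac{5 n}{8} - \frac{59}{64}.
Apply g(0) = -1: A - \frac{59}{64} = -1 ⇒ A = - \frac{5}{64}.
So g(n) = - \frac{5 \left(-7\right)^{n}}{64} - \frac{5 n}{8} - \frac{59}{64}.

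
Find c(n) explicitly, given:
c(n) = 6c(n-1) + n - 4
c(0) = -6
First-order linear with linear forcing.
Homogeneous solution: c_h(n) = A·(6)^n.
Try particular c_p(n) = pn + q. Substituting:
  pn + q = 6(p(n-1) + q) + n - 4.
Matching the n-coefficient: p = 6p + 1 ⇒ p = - \frac{1}{5}.
Matching constants: q = -6p + 6q - 4 ⇒ q = \frac{14}{25}.
General: c(n) = A·(6)^n - \frac{n}{5} + \frac{14}{25}.
Apply c(0) = -6: A + \frac{14}{25} = -6 ⇒ A = - \frac{164}{25}.
So c(n) = - \frac{164 \cdot 6^{n}}{25} - \frac{n}{5} + \frac{14}{25}.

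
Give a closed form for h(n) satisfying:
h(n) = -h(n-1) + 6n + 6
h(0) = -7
First-order linear with linear forcing.
Homogeneous solution: h_h(n) = A·(-1)^n.
Try particular h_p(n) = pn + q. Substituting:
  pn + q = -(p(n-1) + q) + 6n + 6.
Matching the n-coefficient: p = -p + 6 ⇒ p = 3.
Matching constants: q = p - q + 6 ⇒ q = \frac{9}{2}.
General: h(n) = A·(-1)^n + 3 n + \frac{9}{2}.
Apply h(0) = -7: A + \frac{9}{2} = -7 ⇒ A = - \frac{23}{2}.
So h(n) = - \frac{23 \left(-1\right)^{n}}{2} + 3 n + \frac{9}{2}.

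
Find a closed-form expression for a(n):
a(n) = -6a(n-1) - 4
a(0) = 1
First-order linear non-homogeneous.
Homogeneous solution: a_h(n) = A·(-6)^n.
Try constant particular solution a_p = K: K = -6K - 4 ⇒ K = - \frac{4}{7}.
General: a(n) = A·(-6)^n - \frac{4}{7}.
Apply a(0) = 1: A - \frac{4}{7} = 1 ⇒ A = \frac{11}{7}.
So a(n) = \frac{11 \left(-6\right)^{n}}{7} - \frac{4}{7}.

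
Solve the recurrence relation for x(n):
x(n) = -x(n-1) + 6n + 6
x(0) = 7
First-order linear with linear forcing.
Homogeneous solution: x_h(n) = A·(-1)^n.
Try particular x_p(n) = pn + q. Substituting:
  pn + q = -(p(n-1) + q) + 6n + 6.
Matching the n-coefficient: p = -p + 6 ⇒ p = 3.
Matching constants: q = p - q + 6 ⇒ q = \frac{9}{2}.
General: x(n) = A·(-1)^n + 3 n + \frac{9}{2}.
Apply x(0) = 7: A + \frac{9}{2} = 7 ⇒ A = \frac{5}{2}.
So x(n) = \frac{5 \left(-1\right)^{n}}{2} + 3 n + \frac{9}{2}.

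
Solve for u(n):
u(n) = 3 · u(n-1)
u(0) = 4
Pure geometric recurrence with ratio 3.
By induction u(n) = u(0) · (3)^n = 4 \cdot 3^{n}.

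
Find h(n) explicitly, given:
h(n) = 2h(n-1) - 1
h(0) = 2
First-order linear non-homogeneous.
Homogeneous solution: h_h(n) = A·(2)^n.
Try constant particular solution h_p = K: K = 2K - 1 ⇒ K = 1.
General: h(n) = A·(2)^n + 1.
Apply h(0) = 2: A + 1 = 2 ⇒ A = 1.
So h(n) = 2^{n} + 1.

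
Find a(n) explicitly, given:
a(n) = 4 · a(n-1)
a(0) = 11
Pure geometric recurrence with ratio 4.
By induction a(n) = a(0) · (4)^n = 11 \cdot 4^{n}.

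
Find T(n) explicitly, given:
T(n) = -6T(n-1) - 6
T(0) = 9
First-order linear non-homogeneous.
Homogeneous solution: T_h(n) = A·(-6)^n.
Try constant particular solution T_p = K: K = -6K - 6 ⇒ K = - \frac{6}{7}.
General: T(n) = A·(-6)^n - \frac{6}{7}.
Apply T(0) = 9: A - \frac{6}{7} = 9 ⇒ A = \frac{69}{7}.
So T(n) = \frac{69 \left(-6\right)^{n}}{7} - \frac{6}{7}.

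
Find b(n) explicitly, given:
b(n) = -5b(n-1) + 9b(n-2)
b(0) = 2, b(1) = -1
Characteristic equation: x² + 5x - 9 = 0.
Discriminant Δ = (-5)² + 4·(9) = 61.
Roots r₁,₂ = (-5 ± √61)/2, so r₁ = - \frac{5}{2} + \frac{\sqrt{61}}{2}, r₂ = - \frac{\sqrt{61}}{2} - \frac{5}{2}.
General solution: b(n) = A·r₁^n + B·r₂^n.
From the initial conditions, A + B = 2 and r₁A + r₂B = -1.
Since r₁ - r₂ = √61: A = (-1 - (2)r₂)/√61 = \frac{4 \sqrt{61}}{61} + 1, and B = 2 - A = 1 - \frac{4 \sqrt{61}}{61}.
So b(n) = \left(\frac{4 \sqrt{61}}{61} + 1\right)\left(- \frac{5}{2} + \frac{\sqrt{61}}{2}\right)^n + \left(1 - \frac{4 \sqrt{61}}{61}\right)\left(- \frac{\sqrt{61}}{2} - \frac{5}{2}\right)^n.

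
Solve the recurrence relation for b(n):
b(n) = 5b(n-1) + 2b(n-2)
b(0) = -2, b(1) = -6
Characteristic equation: x² - 5x - 2 = 0.
Discriminant Δ = (5)² + 4·(2) = 33.
Roots r₁,₂ = (5 ± √33)/2, so r₁ = \frac{5}{2} + \frac{\sqrt{33}}{2}, r₂ = \frac{5}{2} - \frac{\sqrt{33}}{2}.
General solution: b(n) = A·r₁^n + B·r₂^n.
From the initial conditions, A + B = -2 and r₁A + r₂B = -6.
Since r₁ - r₂ = √33: A = (-6 - (-2)r₂)/√33 = -1 - \frac{\sqrt{33}}{33}, and B = -2 - A = -1 + \frac{\sqrt{33}}{33}.
So b(n) = \left(-1 - \frac{\sqrt{33}}{33}\right)\left(\frac{5}{2} + \frac{\sqrt{33}}{2}\right)^n + \left(-1 + \frac{\sqrt{33}}{33}\right)\left(\frac{5}{2} - \frac{\sqrt{33}}{2}\right)^n.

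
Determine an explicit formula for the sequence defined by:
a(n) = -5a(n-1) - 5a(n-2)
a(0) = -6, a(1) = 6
Characteristic equation: x² + 5x + 5 = 0.
Discriminant Δ = (-5)² + 4·(-5) = 5.
Roots r₁,₂ = (-5 ± √5)/2, so r₁ = - \frac{5}{2} + \frac{\sqrt{5}}{2}, r₂ = - \frac{5}{2} - \frac{\sqrt{5}}{2}.
General solution: a(n) = A·r₁^n + B·r₂^n.
From the initial conditions, A + B = -6 and r₁A + r₂B = 6.
Since r₁ - r₂ = √5: A = (6 - (-6)r₂)/√5 = - \frac{9 \sqrt{5}}{5} - 3, and B = -6 - A = -3 + \frac{9 \sqrt{5}}{5}.
So a(n) = \left(- \frac{9 \sqrt{5}}{5} - 3\right)\left(- \frac{5}{2} + \frac{\sqrt{5}}{2}\right)^n + \left(-3 + \frac{9 \sqrt{5}}{5}\right)\left(- \frac{5}{2} - \frac{\sqrt{5}}{2}\right)^n.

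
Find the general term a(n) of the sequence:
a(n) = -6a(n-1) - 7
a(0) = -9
First-order linear non-homogeneous.
Homogeneous solution: a_h(n) = A·(-6)^n.
Try constant particular solution a_p = K: K = -6K - 7 ⇒ K = -1.
General: a(n) = A·(-6)^n - 1.
Apply a(0) = -9: A - 1 = -9 ⇒ A = -8.
So a(n) = - 8 \left(-6\right)^{n} - 1.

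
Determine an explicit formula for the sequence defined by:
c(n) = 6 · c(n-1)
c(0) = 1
Pure geometric recurrence with ratio 6.
By induction c(n) = c(0) · (6)^n = 6^{n}.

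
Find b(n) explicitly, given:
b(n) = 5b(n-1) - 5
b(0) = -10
First-order linear non-homogeneous.
Homogeneous solution: b_h(n) = A·(5)^n.
Try constant particular solution b_p = K: K = 5K - 5 ⇒ K = \frac{5}{4}.
General: b(n) = A·(5)^n + \frac{5}{4}.
Apply b(0) = -10: A + \frac{5}{4} = -10 ⇒ A = - \frac{45}{4}.
So b(n) = \frac{5}{4} - \frac{45 \cdot 5^{n}}{4}.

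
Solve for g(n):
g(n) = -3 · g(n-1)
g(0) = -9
Pure geometric recurrence with ratio -3.
By induction g(n) = g(0) · (-3)^n = - 9 \left(-3\right)^{n}.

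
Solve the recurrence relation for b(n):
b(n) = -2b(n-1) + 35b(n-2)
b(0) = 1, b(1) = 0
Characteristic equation: x² + 2x - 35 = 0, which factors as (x - (-7))(x - (5)) = 0.
Roots r₁ = -7, r₂ = 5 (distinct).
General solution: b(n) = A·(-7)^n + B·(5)^n.
From b(0) = 1: A + B = 1.
From b(1) = 0: -7A + 5B = 0.
Solving: A = \frac{5}{12}, B = \frac{7}{12}.
So b(n) = \frac{5 \left(-7\right)^{n}}{12} + \frac{7 \cdot 5^{n}}{12}.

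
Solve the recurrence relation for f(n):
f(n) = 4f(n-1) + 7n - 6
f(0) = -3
First-order linear with linear forcing.
Homogeneous solution: f_h(n) = A·(4)^n.
Try particular f_p(n) = pn + q. Substituting:
  pn + q = 4(p(n-1) + q) + 7n - 6.
Matching the n-coefficient: p = 4p + 7 ⇒ p = - \frac{7}{3}.
Matching constants: q = -4p + 4q - 6 ⇒ q = - \frac{10}{9}.
General: f(n) = A·(4)^n - \frac{7 n}{3} - \frac{10}{9}.
Apply f(0) = -3: A - \frac{10}{9} = -3 ⇒ A = - \frac{17}{9}.
So f(n) = - \frac{17 \cdot 4^{n}}{9} - \frac{7 n}{3} - \frac{10}{9}.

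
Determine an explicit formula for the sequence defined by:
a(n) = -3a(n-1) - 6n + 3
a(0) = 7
First-order linear with linear forcing.
Homogeneous solution: a_h(n) = A·(-3)^n.
Try particular a_p(n) = pn + q. Substituting:
  pn + q = -3(p(n-1) + q) - 6n + 3.
Matching the n-coefficient: p = -3p - 6 ⇒ p = - \frac{3}{2}.
Matching constants: q = 3p - 3q + 3 ⇒ q = - \frac{3}{8}.
General: a(n) = A·(-3)^n - \frac{3 n}{2} - \frac{3}{8}.
Apply a(0) = 7: A - \frac{3}{8} = 7 ⇒ A = \frac{59}{8}.
So a(n) = \frac{59 \left(-3\right)^{n}}{8} - \frac{3 n}{2} - \frac{3}{8}.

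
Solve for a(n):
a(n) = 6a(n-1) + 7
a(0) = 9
First-order linear non-homogeneous.
Homogeneous solution: a_h(n) = A·(6)^n.
Try constant particular solution a_p = K: K = 6K + 7 ⇒ K = - \frac{7}{5}.
General: a(n) = A·(6)^n - \frac{7}{5}.
Apply a(0) = 9: A - \frac{7}{5} = 9 ⇒ A = \frac{52}{5}.
So a(n) = \frac{52 \cdot 6^{n}}{5} - \frac{7}{5}.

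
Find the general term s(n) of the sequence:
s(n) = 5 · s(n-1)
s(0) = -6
Pure geometric recurrence with ratio 5.
By induction s(n) = s(0) · (5)^n = - 6 \cdot 5^{n}.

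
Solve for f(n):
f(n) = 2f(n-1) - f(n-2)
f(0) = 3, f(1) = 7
Characteristic equation: x² - 2x + 1 = 0, which is (x - (1))².
Repeated root r = 1.
General solution: f(n) = (A + Bn)·(1)^n.
From f(0) = 3: A = 3.
From f(1) = 7: (A + B)·(1) = 7 ⇒ B = 4.
So f(n) = \left(4 n + 3\right) \cdot (1)^n.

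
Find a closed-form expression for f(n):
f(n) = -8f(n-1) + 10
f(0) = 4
First-order linear non-homogeneous.
Homogeneous solution: f_h(n) = A·(-8)^n.
Try constant particular solution f_p = K: K = -8K + 10 ⇒ K = \frac{10}{9}.
General: f(n) = A·(-8)^n + \frac{10}{9}.
Apply f(0) = 4: A + \frac{10}{9} = 4 ⇒ A = \frac{26}{9}.
So f(n) = \frac{26 \left(-8\right)^{n}}{9} + \frac{10}{9}.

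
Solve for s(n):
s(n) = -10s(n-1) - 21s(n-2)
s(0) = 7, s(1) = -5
Characteristic equation: x² + 10x + 21 = 0, which factors as (x - (-7))(x - (-3)) = 0.
Roots r₁ = -7, r₂ = -3 (distinct).
General solution: s(n) = A·(-7)^n + B·(-3)^n.
From s(0) = 7: A + B = 7.
From s(1) = -5: -7A - 3B = -5.
Solving: A = -4, B = 11.
So s(n) = 11 \left(-3\right)^{n} - 4 \left(-7\right)^{n}.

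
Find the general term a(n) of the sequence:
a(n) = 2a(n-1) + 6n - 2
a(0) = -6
First-order linear with linear forcing.
Homogeneous solution: a_h(n) = A·(2)^n.
Try particular a_p(n) = pn + q. Substituting:
  pn + q = 2(p(n-1) + q) + 6n - 2.
Matching the n-coefficient: p = 2p + 6 ⇒ p = -6.
Matching constants: q = -2p + 2q - 2 ⇒ q = -10.
General: a(n) = A·(2)^n - 6 n - 10.
Apply a(0) = -6: A - 10 = -6 ⇒ A = 4.
So a(n) = 4 \cdot 2^{n} - 6 n - 10.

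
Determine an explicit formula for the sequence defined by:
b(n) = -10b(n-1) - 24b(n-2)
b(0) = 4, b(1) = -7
Characteristic equation: x² + 10x + 24 = 0, which factors as (x - (-4))(x - (-6)) = 0.
Roots r₁ = -4, r₂ = -6 (distinct).
General solution: b(n) = A·(-4)^n + B·(-6)^n.
From b(0) = 4: A + B = 4.
From b(1) = -7: -4A - 6B = -7.
Solving: A = \frac{17}{2}, B = - \frac{9}{2}.
So b(n) = \frac{17 \left(-4\right)^{n}}{2} - \frac{9 \left(-6\right)^{n}}{2}.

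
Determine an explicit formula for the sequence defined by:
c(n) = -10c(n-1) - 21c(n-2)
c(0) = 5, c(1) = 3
Characteristic equation: x² + 10x + 21 = 0, which factors as (x - (-3))(x - (-7)) = 0.
Roots r₁ = -3, r₂ = -7 (distinct).
General solution: c(n) = A·(-3)^n + B·(-7)^n.
From c(0) = 5: A + B = 5.
From c(1) = 3: -3A - 7B = 3.
Solving: A = \frac{19}{2}, B = - \frac{9}{2}.
So c(n) = \frac{19 \left(-3\right)^{n}}{2} - \frac{9 \left(-7\right)^{n}}{2}.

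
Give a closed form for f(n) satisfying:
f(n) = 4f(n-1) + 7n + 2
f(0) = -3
First-order linear with linear forcing.
Homogeneous solution: f_h(n) = A·(4)^n.
Try particular f_p(n) = pn + q. Substituting:
  pn + q = 4(p(n-1) + q) + 7n + 2.
Matching the n-coefficient: p = 4p + 7 ⇒ p = - \frac{7}{3}.
Matching constants: q = -4p + 4q + 2 ⇒ q = - \frac{34}{9}.
General: f(n) = A·(4)^n - \frac{7 n}{3} - \frac{34}{9}.
Apply f(0) = -3: A - \frac{34}{9} = -3 ⇒ A = \frac{7}{9}.
So f(n) = \frac{7 \cdot 4^{n}}{9} - \frac{7 n}{3} - \frac{34}{9}.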